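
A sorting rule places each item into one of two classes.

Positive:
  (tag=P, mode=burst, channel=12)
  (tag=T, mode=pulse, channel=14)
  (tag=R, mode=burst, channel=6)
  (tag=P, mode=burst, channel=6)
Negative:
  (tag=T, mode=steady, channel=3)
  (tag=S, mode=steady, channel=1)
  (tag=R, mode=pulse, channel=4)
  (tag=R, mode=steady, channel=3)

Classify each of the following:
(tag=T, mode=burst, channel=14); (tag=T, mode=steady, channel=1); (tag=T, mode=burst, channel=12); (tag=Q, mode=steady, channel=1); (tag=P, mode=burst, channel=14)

Positive, Negative, Positive, Negative, Positive

All 'Positive' examples share one property — channel ≥ 6 — and every 'Negative' example lacks it.
(tag=T, mode=burst, channel=14) — channel = 14, hence Positive. (tag=T, mode=steady, channel=1) — channel = 1, hence Negative. (tag=T, mode=burst, channel=12) — channel = 12, hence Positive. (tag=Q, mode=steady, channel=1) — channel = 1, hence Negative. (tag=P, mode=burst, channel=14) — channel = 14, hence Positive.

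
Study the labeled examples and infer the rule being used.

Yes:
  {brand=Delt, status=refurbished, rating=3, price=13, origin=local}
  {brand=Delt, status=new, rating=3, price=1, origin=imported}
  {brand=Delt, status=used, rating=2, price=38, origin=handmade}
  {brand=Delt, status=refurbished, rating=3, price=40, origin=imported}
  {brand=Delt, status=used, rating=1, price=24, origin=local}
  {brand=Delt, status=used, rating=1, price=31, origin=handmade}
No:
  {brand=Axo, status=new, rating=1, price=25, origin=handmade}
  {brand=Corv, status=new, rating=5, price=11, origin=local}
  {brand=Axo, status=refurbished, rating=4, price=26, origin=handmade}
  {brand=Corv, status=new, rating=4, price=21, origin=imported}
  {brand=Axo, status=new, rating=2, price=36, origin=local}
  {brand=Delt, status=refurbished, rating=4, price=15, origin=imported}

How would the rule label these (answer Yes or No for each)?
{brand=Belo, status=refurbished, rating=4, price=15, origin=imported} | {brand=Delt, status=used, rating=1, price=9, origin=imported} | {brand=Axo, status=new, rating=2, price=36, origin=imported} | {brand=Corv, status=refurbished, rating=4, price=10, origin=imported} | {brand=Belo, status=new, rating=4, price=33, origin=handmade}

No, Yes, No, No, No

One predicate separates the groups cleanly: brand is Delt AND rating ≤ 3.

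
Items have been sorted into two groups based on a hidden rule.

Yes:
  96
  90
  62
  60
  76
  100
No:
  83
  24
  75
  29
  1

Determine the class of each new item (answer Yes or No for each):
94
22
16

One predicate separates the groups cleanly: even AND at least 29.

Yes, No, No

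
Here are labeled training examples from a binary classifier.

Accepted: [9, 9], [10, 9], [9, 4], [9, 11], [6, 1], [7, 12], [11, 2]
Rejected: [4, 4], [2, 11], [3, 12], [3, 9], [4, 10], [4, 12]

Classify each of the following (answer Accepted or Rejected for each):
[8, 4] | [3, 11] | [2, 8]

Accepted, Rejected, Rejected

The common property of the 'Accepted' items is: first ≥ 6. No 'Rejected' item has it.
[8, 4] — first 8, hence Accepted. [3, 11] — first 3, hence Rejected. [2, 8] — first 2, hence Rejected.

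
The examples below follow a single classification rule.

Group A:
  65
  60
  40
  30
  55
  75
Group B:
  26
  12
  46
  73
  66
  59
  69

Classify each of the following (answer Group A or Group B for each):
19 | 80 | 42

Group B, Group A, Group B

Looking at the examples, the only property every 'Group A' case has and every 'Group B' case lacks is: multiple of 5.
19: 19 = 5·3 + 4, doesn't qualify → Group B. 80: 80 = 5·16, passes → Group A. 42: 42 = 5·8 + 2, doesn't qualify → Group B.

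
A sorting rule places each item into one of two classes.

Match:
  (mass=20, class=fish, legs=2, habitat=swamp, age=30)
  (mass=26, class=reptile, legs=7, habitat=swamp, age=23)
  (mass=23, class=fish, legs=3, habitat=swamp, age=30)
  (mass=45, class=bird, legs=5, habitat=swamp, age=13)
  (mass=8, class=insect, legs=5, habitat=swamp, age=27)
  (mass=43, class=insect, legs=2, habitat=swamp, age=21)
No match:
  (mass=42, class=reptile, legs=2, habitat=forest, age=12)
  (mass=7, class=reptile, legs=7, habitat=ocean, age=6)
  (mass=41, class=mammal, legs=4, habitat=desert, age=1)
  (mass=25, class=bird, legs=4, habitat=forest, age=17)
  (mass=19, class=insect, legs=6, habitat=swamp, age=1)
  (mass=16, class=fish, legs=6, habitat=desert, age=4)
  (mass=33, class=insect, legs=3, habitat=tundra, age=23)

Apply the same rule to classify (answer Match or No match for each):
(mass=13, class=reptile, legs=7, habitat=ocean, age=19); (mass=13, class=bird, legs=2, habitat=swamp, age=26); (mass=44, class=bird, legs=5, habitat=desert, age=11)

No match, Match, No match

The classifier is using: habitat is swamp AND age ≥ 4.
(mass=13, class=reptile, legs=7, habitat=ocean, age=19) — habitat is ocean, age = 19, hence No match. (mass=13, class=bird, legs=2, habitat=swamp, age=26) — habitat is swamp, age = 26, hence Match. (mass=44, class=bird, legs=5, habitat=desert, age=11) — habitat is desert, age = 11, hence No match.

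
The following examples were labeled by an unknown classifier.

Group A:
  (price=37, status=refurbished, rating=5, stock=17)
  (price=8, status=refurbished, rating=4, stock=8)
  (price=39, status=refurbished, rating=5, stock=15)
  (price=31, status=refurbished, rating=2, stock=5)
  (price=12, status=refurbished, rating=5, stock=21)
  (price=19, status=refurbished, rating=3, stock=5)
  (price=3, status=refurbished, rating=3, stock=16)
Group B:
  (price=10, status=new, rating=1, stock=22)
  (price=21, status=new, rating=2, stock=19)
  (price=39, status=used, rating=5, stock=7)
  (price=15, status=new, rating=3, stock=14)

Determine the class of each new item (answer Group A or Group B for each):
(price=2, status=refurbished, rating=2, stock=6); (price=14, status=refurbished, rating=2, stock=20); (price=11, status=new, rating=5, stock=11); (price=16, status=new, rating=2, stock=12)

Group A, Group A, Group B, Group B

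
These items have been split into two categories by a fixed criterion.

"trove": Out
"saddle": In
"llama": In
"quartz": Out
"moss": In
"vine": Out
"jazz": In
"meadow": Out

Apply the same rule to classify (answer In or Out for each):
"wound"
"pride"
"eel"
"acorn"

The common property of the 'In' items is: has a double letter. No 'Out' item has it.

Out, Out, In, Out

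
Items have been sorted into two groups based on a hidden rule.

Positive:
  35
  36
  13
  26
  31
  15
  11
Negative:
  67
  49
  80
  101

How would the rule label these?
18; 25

The classifier is using: at most 36.
18 → 18 ≤ 36 → Positive. 25 → 25 ≤ 36 → Positive.

Positive, Positive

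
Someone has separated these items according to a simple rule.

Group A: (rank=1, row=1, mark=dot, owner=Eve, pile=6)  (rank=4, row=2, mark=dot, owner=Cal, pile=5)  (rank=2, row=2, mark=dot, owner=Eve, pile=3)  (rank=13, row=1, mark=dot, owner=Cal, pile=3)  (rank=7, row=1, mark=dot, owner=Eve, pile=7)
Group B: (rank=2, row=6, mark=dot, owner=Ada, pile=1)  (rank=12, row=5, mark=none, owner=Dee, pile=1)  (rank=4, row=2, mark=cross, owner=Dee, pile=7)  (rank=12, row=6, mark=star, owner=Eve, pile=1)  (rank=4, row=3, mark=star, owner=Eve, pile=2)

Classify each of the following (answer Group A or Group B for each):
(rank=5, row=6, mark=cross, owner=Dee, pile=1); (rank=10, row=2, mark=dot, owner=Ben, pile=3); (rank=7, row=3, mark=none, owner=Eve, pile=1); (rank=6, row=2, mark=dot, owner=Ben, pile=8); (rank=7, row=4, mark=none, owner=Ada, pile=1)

The simplest hypothesis consistent with all the labels is: mark is dot AND row ≤ 2.

Group B, Group A, Group B, Group A, Group B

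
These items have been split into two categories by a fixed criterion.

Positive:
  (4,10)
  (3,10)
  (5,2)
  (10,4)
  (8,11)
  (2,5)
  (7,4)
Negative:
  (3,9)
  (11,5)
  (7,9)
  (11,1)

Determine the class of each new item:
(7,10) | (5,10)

Positive, Positive

A rule that fits every label: product is even — true of each 'Positive' example, false of each 'Negative' one.
(7,10) — 7·10 = 70, hence Positive.
(5,10) — 5·10 = 50, hence Positive.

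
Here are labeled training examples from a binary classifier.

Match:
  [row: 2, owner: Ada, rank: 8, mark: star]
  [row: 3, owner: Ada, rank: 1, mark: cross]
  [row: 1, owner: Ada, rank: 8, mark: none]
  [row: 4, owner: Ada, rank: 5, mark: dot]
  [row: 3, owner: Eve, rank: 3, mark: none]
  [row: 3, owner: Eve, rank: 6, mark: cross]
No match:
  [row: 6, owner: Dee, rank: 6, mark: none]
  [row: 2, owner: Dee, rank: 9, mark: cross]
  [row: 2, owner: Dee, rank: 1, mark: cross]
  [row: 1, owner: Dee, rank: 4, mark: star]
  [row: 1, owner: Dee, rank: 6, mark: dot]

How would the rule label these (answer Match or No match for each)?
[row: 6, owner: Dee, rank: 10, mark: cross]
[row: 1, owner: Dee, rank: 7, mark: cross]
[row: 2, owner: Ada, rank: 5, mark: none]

One predicate separates the groups cleanly: owner is not Dee.
[row: 6, owner: Dee, rank: 10, mark: cross]: No match (owner is Dee).
[row: 1, owner: Dee, rank: 7, mark: cross]: No match (owner is Dee).
[row: 2, owner: Ada, rank: 5, mark: none]: Match (owner is Ada).

No match, No match, Match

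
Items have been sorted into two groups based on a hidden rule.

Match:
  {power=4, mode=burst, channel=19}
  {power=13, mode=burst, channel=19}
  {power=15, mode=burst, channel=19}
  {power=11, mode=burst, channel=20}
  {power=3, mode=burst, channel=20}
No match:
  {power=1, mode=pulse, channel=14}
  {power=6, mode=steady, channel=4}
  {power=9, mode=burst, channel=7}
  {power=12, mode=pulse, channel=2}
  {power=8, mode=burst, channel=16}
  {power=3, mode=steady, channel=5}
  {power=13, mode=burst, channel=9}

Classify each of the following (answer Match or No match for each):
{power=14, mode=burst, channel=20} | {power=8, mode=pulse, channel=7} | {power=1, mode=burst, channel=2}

Match, No match, No match

A rule that fits every label: channel ≥ 19 — true of each 'Match' example, false of each 'No match' one.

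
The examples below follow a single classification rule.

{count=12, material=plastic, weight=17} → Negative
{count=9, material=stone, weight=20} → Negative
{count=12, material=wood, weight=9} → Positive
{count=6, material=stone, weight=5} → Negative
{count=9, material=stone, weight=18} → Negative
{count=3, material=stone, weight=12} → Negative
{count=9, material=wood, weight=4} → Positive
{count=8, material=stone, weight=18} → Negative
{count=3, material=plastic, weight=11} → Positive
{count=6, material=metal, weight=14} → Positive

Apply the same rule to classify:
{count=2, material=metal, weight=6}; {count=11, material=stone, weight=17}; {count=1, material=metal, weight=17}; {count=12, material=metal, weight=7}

The common property of the 'Positive' items is: material is not stone AND weight ≤ 14. No 'Negative' item has it.

Positive, Negative, Negative, Positive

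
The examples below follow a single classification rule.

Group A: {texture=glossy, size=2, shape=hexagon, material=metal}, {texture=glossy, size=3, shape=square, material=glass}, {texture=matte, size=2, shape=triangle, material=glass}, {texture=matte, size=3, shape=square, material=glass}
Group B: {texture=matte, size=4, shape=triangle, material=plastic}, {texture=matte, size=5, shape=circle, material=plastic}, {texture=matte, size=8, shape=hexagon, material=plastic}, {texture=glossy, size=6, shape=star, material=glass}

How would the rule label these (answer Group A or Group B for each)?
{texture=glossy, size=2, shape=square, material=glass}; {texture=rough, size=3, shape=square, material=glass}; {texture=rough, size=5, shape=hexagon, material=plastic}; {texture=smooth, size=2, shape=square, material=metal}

One predicate separates the groups cleanly: size ≤ 3.
{texture=glossy, size=2, shape=square, material=glass}: size = 2 — has this property, so Group A. {texture=rough, size=3, shape=square, material=glass}: size = 3 — has this property, so Group A. {texture=rough, size=5, shape=hexagon, material=plastic}: size = 5 — fails this test, so Group B. {texture=smooth, size=2, shape=square, material=metal}: size = 2 — has this property, so Group A.

Group A, Group A, Group B, Group A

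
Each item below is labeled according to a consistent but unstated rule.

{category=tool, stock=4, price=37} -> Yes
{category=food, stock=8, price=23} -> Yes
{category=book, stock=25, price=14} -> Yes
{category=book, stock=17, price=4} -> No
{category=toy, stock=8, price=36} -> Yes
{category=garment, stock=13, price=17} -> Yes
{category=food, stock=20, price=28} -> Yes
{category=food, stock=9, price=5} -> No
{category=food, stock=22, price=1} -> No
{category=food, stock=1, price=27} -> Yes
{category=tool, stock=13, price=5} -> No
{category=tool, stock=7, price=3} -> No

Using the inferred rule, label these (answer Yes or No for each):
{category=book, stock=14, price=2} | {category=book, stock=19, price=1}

No, No

The simplest hypothesis consistent with all the labels is: price ≥ 14.
{category=book, stock=14, price=2}: price = 2 — doesn't match, so No. {category=book, stock=19, price=1}: price = 1 — doesn't match, so No.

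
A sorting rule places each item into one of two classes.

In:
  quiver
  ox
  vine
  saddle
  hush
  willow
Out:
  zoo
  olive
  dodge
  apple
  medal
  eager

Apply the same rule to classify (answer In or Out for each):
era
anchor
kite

Out, In, In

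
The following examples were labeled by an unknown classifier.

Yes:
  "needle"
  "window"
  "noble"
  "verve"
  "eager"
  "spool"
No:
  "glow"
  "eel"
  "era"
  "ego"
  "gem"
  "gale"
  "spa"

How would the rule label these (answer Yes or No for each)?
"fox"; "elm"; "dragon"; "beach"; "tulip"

No, No, Yes, Yes, Yes

'Yes' ⟺ length ≥ 5.
No: "fox", since length 3. No: "elm", since length 3. Yes: "dragon", since length 6. Yes: "beach", since length 5. Yes: "tulip", since length 5.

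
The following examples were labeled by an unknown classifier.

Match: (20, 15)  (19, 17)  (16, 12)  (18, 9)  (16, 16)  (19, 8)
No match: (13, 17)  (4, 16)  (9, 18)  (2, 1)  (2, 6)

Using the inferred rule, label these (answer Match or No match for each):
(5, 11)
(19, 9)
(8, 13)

No match, Match, No match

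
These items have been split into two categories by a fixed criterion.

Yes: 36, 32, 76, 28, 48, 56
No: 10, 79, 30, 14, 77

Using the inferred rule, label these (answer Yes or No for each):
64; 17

Yes, No

Every 'Yes' example satisfies: multiple of 4. None of the 'No' examples do.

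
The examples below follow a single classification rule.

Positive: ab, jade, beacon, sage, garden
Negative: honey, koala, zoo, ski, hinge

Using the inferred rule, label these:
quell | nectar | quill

Negative, Positive, Negative

All 'Positive' examples share one property — even length — and every 'Negative' example lacks it.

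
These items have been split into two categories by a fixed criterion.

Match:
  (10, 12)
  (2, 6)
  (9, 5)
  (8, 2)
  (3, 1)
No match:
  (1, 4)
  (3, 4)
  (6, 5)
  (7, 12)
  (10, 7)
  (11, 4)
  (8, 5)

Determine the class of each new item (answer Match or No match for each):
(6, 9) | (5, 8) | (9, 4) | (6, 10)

No match, No match, No match, Match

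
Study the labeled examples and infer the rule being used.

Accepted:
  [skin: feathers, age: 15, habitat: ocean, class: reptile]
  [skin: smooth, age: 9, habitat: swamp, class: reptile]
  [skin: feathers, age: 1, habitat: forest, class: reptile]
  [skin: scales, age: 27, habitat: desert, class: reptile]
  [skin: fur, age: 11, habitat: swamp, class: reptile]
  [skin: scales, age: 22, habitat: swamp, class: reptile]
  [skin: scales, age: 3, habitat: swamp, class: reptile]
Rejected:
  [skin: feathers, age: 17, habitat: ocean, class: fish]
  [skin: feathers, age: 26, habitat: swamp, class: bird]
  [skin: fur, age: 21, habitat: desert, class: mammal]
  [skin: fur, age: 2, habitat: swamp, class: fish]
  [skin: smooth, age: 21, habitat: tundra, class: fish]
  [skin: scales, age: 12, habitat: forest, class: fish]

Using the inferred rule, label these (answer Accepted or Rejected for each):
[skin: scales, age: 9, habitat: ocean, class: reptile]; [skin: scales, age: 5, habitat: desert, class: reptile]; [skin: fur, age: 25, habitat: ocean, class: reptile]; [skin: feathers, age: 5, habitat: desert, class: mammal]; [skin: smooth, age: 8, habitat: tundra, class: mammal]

Accepted, Accepted, Accepted, Rejected, Rejected

Checking candidate rules against both groups, what survives is: class is reptile.
[skin: scales, age: 9, habitat: ocean, class: reptile]: class is reptile, fits → Accepted. [skin: scales, age: 5, habitat: desert, class: reptile]: class is reptile, fits → Accepted. [skin: fur, age: 25, habitat: ocean, class: reptile]: class is reptile, fits → Accepted. [skin: feathers, age: 5, habitat: desert, class: mammal]: class is mammal, fails this test → Rejected. [skin: smooth, age: 8, habitat: tundra, class: mammal]: class is mammal, fails this test → Rejected.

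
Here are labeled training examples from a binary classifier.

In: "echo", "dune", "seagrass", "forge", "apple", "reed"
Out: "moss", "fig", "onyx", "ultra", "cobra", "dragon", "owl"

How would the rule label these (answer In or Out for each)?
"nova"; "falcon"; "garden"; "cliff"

Rule: contains 'e'. This holds for each 'In' example and fails for each 'Out' one.
"nova": no 'e' — doesn't qualify, so Out. "falcon": no 'e' — doesn't qualify, so Out. "garden": has 'e' — qualifies, so In. "cliff": no 'e' — doesn't qualify, so Out.

Out, Out, In, Out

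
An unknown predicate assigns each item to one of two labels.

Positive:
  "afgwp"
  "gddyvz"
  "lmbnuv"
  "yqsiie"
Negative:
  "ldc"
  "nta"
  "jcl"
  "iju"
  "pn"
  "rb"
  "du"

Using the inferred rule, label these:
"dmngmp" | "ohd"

Positive, Negative

The classifier is using: length ≥ 5.
"dmngmp": Positive (length 6).
"ohd": Negative (length 3).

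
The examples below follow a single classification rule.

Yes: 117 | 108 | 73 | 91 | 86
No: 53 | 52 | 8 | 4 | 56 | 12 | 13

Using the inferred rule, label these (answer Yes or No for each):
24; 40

No, No

The rule appears to be: at least 73.
24 → 24 < 73 → No. 40 → 40 < 73 → No.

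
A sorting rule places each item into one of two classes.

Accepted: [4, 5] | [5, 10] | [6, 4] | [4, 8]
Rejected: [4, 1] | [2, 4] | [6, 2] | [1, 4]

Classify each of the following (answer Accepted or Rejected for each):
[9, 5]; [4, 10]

Accepted, Accepted

'Accepted' ⟺ sum ≥ 9.
Accepted: [9, 5], since 9+5 = 14. Accepted: [4, 10], since 4+10 = 14.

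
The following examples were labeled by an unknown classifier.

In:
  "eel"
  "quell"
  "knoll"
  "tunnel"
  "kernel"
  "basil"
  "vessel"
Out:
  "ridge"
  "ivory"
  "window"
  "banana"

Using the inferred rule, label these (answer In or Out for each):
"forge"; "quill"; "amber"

Out, In, Out

All 'In' examples share one property — contains 'l' — and every 'Out' example lacks it.
"forge" — no 'l', hence Out. "quill" — has 'l', hence In. "amber" — no 'l', hence Out.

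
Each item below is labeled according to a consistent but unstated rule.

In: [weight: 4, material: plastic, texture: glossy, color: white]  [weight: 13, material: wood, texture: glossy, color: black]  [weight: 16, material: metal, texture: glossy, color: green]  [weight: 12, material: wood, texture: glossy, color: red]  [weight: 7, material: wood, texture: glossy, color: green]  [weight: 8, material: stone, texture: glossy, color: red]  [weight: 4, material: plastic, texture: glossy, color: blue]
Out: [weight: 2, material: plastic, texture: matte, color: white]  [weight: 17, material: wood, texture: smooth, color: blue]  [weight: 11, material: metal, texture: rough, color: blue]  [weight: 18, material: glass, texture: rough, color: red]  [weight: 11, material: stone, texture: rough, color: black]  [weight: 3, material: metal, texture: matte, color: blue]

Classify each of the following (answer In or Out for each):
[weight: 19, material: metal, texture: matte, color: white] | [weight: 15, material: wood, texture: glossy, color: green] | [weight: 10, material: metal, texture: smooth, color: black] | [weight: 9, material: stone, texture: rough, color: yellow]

One predicate separates the groups cleanly: texture is glossy.
[weight: 19, material: metal, texture: matte, color: white]: Out (texture is matte).
[weight: 15, material: wood, texture: glossy, color: green]: In (texture is glossy).
[weight: 10, material: metal, texture: smooth, color: black]: Out (texture is smooth).
[weight: 9, material: stone, texture: rough, color: yellow]: Out (texture is rough).

Out, In, Out, Out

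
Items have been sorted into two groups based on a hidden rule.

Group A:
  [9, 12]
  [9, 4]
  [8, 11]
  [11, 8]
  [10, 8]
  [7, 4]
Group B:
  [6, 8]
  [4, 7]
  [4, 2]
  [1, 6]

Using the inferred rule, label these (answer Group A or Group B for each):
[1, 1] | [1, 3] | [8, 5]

Every 'Group A' example satisfies: first ≥ 7. None of the 'Group B' examples do.
[1, 1]: first 1 — fails the rule, so Group B.
[1, 3]: first 1 — fails the rule, so Group B.
[8, 5]: first 8 — passes, so Group A.

Group B, Group B, Group A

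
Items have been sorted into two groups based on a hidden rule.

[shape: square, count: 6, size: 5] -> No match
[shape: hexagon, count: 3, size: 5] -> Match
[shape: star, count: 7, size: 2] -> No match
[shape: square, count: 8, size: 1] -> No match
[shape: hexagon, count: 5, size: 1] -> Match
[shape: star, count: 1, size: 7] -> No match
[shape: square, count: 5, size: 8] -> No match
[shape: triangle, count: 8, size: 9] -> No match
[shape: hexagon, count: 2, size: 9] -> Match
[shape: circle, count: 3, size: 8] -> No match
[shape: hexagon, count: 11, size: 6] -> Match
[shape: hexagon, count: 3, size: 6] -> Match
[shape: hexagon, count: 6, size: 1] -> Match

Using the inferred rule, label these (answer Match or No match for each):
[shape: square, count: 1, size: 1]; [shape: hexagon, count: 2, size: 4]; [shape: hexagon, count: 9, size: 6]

The distinguishing property — shape is hexagon — holds for all the 'Match' cases and none of the 'No match' cases.
[shape: square, count: 1, size: 1] — shape is square, hence No match.
[shape: hexagon, count: 2, size: 4] — shape is hexagon, hence Match.
[shape: hexagon, count: 9, size: 6] — shape is hexagon, hence Match.

No match, Match, Match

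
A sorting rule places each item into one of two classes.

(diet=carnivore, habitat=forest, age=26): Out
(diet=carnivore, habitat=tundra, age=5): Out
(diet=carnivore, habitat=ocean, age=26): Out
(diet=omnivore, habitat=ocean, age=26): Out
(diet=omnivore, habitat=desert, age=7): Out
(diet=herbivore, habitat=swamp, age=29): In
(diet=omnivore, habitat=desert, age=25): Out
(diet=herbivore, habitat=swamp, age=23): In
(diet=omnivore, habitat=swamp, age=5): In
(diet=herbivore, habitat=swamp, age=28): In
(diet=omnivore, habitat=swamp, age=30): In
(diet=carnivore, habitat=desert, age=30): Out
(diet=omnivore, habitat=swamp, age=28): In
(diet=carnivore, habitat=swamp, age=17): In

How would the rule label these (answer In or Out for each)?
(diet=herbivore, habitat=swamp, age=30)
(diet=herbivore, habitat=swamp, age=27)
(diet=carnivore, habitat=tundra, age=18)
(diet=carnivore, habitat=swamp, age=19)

The distinguishing property — habitat is swamp — holds for all the 'In' cases and none of the 'Out' cases.
In: (diet=herbivore, habitat=swamp, age=30), since habitat is swamp. In: (diet=herbivore, habitat=swamp, age=27), since habitat is swamp. Out: (diet=carnivore, habitat=tundra, age=18), since habitat is tundra. In: (diet=carnivore, habitat=swamp, age=19), since habitat is swamp.

In, In, Out, In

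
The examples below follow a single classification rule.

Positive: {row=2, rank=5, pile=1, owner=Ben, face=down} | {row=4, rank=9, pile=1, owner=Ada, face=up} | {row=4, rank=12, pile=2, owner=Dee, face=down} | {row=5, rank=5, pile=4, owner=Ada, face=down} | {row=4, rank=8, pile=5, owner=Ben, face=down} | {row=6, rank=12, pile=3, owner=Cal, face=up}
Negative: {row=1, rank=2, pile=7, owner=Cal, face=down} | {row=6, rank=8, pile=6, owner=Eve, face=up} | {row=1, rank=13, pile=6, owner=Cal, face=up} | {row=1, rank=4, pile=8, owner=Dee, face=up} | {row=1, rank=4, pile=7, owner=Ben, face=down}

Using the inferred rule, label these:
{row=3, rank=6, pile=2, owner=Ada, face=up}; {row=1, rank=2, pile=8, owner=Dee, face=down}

Positive, Negative

The rule appears to be: pile ≤ 5.
{row=3, rank=6, pile=2, owner=Ada, face=up} → pile = 2 → Positive.
{row=1, rank=2, pile=8, owner=Dee, face=down} → pile = 8 → Negative.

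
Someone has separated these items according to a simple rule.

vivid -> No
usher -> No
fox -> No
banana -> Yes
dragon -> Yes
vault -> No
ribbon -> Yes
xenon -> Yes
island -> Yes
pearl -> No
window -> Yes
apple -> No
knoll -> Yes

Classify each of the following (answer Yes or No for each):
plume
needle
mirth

'Yes' ⟺ contains 'n'.
plume: no 'n', doesn't match → No.
needle: has 'n', fits → Yes.
mirth: no 'n', doesn't match → No.

No, Yes, No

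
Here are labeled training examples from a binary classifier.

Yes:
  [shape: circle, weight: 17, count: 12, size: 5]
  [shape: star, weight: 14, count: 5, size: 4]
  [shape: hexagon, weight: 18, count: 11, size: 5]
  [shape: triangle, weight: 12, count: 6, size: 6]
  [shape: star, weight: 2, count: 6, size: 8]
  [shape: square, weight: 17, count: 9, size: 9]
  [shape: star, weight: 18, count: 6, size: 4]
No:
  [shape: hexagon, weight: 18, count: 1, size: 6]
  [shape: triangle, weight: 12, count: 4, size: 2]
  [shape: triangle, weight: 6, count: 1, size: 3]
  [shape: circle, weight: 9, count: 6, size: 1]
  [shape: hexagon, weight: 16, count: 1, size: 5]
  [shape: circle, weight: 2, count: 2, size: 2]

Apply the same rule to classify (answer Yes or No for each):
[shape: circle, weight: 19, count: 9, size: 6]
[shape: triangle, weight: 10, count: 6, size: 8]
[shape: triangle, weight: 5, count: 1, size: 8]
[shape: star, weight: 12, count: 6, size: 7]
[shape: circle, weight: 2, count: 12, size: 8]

Yes, Yes, No, Yes, Yes

One predicate separates the groups cleanly: size ≥ 2 AND count ≥ 5.
[shape: circle, weight: 19, count: 9, size: 6] — size = 6, count = 9, hence Yes.
[shape: triangle, weight: 10, count: 6, size: 8] — size = 8, count = 6, hence Yes.
[shape: triangle, weight: 5, count: 1, size: 8] — size = 8, count = 1, hence No.
[shape: star, weight: 12, count: 6, size: 7] — size = 7, count = 6, hence Yes.
[shape: circle, weight: 2, count: 12, size: 8] — size = 8, count = 12, hence Yes.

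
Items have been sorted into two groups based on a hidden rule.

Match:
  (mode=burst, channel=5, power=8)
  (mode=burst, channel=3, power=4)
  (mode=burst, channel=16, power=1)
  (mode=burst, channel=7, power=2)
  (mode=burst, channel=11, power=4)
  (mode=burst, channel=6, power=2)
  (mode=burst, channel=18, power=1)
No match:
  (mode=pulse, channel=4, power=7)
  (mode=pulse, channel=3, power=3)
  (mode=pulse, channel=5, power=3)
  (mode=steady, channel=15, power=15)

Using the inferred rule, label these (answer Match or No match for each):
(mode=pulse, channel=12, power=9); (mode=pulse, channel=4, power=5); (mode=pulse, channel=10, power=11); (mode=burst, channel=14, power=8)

No match, No match, No match, Match

All 'Match' examples share one property — mode is burst — and every 'No match' example lacks it.
(mode=pulse, channel=12, power=9): No match (mode is pulse). (mode=pulse, channel=4, power=5): No match (mode is pulse). (mode=pulse, channel=10, power=11): No match (mode is pulse). (mode=burst, channel=14, power=8): Match (mode is burst).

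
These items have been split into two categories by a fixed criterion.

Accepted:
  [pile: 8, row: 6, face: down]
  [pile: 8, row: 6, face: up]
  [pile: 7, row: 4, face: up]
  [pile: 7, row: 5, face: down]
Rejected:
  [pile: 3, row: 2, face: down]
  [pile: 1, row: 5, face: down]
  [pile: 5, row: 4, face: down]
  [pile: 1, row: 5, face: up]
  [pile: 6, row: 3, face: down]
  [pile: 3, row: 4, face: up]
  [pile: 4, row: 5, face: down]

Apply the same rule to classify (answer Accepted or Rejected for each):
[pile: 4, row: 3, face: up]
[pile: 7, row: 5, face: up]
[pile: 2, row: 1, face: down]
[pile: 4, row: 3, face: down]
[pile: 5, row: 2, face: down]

The classifier is using: pile ≥ 7.

Rejected, Accepted, Rejected, Rejected, Rejected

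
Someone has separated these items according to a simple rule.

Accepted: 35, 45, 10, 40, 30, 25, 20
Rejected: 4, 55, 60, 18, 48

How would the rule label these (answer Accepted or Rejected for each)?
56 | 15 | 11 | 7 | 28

Rejected, Accepted, Rejected, Rejected, Rejected

The distinguishing property — multiple of 5 AND at most 45 — holds for all the 'Accepted' cases and none of the 'Rejected' cases.
Rejected: 56, since 56 = 5·11 + 1, 56 > 45.
Accepted: 15, since 15 = 5·3, 15 ≤ 45.
Rejected: 11, since 11 = 5·2 + 1, 11 ≤ 45.
Rejected: 7, since 7 = 5·1 + 2, 7 ≤ 45.
Rejected: 28, since 28 = 5·5 + 3, 28 ≤ 45.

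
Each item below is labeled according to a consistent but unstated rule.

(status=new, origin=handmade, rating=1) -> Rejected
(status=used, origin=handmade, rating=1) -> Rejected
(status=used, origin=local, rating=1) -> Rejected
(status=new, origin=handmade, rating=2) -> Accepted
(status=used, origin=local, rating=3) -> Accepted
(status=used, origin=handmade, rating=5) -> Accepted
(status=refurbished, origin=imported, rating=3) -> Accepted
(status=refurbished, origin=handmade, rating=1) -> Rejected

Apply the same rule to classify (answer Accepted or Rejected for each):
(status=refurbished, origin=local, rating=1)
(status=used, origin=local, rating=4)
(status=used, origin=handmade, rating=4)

Rejected, Accepted, Accepted

The classifier is using: rating ≥ 2.
(status=refurbished, origin=local, rating=1) → rating = 1 → Rejected. (status=used, origin=local, rating=4) → rating = 4 → Accepted. (status=used, origin=handmade, rating=4) → rating = 4 → Accepted.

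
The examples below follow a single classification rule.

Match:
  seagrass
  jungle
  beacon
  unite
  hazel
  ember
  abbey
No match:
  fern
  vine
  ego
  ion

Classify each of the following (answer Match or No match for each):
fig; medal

A rule that fits every label: length ≥ 5 — true of each 'Match' example, false of each 'No match' one.

No match, Match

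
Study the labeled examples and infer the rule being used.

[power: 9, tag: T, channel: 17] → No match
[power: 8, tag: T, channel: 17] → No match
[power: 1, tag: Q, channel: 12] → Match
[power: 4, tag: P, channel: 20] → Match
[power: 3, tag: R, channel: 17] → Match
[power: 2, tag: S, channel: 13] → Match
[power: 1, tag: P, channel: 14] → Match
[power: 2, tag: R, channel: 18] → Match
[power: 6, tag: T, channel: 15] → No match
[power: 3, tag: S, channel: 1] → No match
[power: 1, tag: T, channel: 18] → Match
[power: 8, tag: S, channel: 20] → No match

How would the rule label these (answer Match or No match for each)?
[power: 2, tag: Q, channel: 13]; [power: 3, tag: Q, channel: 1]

Match, No match

Every 'Match' example satisfies: power ≤ 4 AND channel ≥ 12. None of the 'No match' examples do.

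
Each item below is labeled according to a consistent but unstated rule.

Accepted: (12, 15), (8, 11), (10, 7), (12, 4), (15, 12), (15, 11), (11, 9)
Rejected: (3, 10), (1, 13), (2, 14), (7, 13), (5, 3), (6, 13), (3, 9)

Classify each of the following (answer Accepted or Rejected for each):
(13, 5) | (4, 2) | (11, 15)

Accepted, Rejected, Accepted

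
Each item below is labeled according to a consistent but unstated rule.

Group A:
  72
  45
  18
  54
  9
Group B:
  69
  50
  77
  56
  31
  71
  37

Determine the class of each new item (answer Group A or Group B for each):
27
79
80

Group A, Group B, Group B

A rule that fits every label: multiple of 9 — true of each 'Group A' example, false of each 'Group B' one.
27 — 27 = 9·3, hence Group A. 79 — 79 = 9·8 + 7, hence Group B. 80 — 80 = 9·8 + 8, hence Group B.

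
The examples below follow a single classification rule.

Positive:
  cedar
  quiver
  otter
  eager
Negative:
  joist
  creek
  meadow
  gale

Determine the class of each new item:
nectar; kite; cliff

Positive, Negative, Negative

The pattern is that an item is 'Positive' exactly when: ends with 'r'.
nectar: ends with 'r' — satisfies this, so Positive. kite: ends with 'e' — fails the rule, so Negative. cliff: ends with 'f' — fails the rule, so Negative.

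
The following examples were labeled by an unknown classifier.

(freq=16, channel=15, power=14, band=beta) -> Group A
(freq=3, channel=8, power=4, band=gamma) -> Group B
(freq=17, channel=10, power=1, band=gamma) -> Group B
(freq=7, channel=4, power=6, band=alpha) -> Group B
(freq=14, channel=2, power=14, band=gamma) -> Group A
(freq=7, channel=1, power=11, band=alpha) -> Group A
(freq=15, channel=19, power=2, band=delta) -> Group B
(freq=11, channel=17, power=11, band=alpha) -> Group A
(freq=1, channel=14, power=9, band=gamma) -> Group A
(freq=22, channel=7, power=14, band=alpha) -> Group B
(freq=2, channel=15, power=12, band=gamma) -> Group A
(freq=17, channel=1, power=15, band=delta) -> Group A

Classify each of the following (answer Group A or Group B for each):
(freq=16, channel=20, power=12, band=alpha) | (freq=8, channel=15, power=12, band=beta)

Group A, Group A

'Group A' ⟺ power ≥ 9 AND freq ≤ 17.
(freq=16, channel=20, power=12, band=alpha): Group A (power = 12, freq = 16). (freq=8, channel=15, power=12, band=beta): Group A (power = 12, freq = 8).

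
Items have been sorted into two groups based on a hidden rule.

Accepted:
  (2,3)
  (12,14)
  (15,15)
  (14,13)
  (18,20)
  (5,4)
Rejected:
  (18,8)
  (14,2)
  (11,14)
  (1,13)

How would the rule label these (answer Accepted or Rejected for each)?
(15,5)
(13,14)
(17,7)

The classifier is using: |first − second| ≤ 2.

Rejected, Accepted, Rejected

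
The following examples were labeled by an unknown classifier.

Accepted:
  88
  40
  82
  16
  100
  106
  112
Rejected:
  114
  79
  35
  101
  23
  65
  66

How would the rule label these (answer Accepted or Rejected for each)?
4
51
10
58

Accepted, Rejected, Accepted, Accepted

'Accepted' ⟺ ≡ 4 (mod 6).
Accepted: 4, since 4 mod 6 = 4.
Rejected: 51, since 51 mod 6 = 3.
Accepted: 10, since 10 mod 6 = 4.
Accepted: 58, since 58 mod 6 = 4.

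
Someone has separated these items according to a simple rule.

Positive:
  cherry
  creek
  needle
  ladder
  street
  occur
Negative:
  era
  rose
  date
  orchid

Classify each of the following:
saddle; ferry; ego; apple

Positive, Positive, Negative, Positive

The common property of the 'Positive' items is: has a double letter. No 'Negative' item has it.
saddle: Positive ('dd' doubled).
ferry: Positive ('rr' doubled).
ego: Negative (no doubled letter).
apple: Positive ('pp' doubled).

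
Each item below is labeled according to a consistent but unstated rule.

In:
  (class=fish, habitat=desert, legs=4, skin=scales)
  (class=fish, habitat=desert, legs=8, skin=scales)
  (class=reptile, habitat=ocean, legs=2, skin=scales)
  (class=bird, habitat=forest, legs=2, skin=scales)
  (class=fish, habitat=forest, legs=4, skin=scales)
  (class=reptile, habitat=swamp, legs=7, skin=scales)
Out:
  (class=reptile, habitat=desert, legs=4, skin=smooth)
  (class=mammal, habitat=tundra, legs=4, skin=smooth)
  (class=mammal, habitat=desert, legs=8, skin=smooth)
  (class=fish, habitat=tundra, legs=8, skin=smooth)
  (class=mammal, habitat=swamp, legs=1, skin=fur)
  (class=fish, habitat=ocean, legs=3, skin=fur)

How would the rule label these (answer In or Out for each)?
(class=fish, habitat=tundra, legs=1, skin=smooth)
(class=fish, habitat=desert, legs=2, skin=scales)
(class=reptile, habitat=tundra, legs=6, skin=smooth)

Out, In, Out

The common property of the 'In' items is: skin is scales. No 'Out' item has it.
(class=fish, habitat=tundra, legs=1, skin=smooth) → skin is smooth → Out.
(class=fish, habitat=desert, legs=2, skin=scales) → skin is scales → In.
(class=reptile, habitat=tundra, legs=6, skin=smooth) → skin is smooth → Out.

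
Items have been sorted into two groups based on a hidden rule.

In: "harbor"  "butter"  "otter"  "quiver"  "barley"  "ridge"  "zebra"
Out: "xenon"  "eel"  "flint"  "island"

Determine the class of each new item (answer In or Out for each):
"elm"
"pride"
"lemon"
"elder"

All 'In' examples share one property — contains 'r' — and every 'Out' example lacks it.
"elm": no 'r' — does not satisfy this, so Out. "pride": has 'r' — satisfies this, so In. "lemon": no 'r' — does not satisfy this, so Out. "elder": has 'r' — satisfies this, so In.

Out, In, Out, In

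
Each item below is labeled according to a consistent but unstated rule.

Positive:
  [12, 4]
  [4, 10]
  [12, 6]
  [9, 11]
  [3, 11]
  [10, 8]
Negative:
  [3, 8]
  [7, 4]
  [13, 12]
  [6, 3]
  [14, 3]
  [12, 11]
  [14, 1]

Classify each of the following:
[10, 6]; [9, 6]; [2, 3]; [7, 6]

Positive, Negative, Negative, Negative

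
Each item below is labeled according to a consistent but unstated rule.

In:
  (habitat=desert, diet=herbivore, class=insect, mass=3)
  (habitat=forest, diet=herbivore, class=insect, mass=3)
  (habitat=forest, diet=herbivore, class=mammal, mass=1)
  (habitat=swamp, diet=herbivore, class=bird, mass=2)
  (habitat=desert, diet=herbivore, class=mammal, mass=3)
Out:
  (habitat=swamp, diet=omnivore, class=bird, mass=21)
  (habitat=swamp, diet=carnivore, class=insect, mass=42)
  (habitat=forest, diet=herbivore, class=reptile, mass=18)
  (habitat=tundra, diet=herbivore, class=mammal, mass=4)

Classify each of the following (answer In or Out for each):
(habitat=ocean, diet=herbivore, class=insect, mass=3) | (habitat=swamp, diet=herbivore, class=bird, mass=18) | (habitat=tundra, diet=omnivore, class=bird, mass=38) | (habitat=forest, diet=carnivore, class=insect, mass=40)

In, Out, Out, Out

'In' ⟺ mass ≤ 3.
(habitat=ocean, diet=herbivore, class=insect, mass=3): mass = 3, qualifies → In. (habitat=swamp, diet=herbivore, class=bird, mass=18): mass = 18, doesn't match → Out. (habitat=tundra, diet=omnivore, class=bird, mass=38): mass = 38, doesn't match → Out. (habitat=forest, diet=carnivore, class=insect, mass=40): mass = 40, doesn't match → Out.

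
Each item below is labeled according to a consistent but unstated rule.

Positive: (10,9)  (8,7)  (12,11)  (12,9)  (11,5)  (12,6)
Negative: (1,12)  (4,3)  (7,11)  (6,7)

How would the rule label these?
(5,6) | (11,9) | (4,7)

Negative, Positive, Negative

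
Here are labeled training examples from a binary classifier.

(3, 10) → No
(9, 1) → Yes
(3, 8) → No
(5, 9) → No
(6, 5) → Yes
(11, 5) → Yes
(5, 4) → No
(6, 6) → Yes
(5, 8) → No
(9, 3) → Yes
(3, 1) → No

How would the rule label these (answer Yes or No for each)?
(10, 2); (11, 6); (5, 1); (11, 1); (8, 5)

Yes, Yes, No, Yes, Yes

The distinguishing property — first ≥ 6 — holds for all the 'Yes' cases and none of the 'No' cases.
Yes: (10, 2), since first 10.
Yes: (11, 6), since first 11.
No: (5, 1), since first 5.
Yes: (11, 1), since first 11.
Yes: (8, 5), since first 8.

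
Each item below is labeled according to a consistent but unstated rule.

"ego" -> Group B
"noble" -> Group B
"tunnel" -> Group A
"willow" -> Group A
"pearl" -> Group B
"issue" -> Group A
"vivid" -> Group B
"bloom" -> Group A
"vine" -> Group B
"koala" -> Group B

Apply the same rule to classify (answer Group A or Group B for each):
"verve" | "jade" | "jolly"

The rule appears to be: has a double letter.
Group B: "verve", since no doubled letter.
Group B: "jade", since no doubled letter.
Group A: "jolly", since 'll' doubled.

Group B, Group B, Group A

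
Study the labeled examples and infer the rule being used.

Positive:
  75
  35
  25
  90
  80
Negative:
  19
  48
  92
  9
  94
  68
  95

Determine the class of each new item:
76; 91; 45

The distinguishing property — multiple of 5 AND at most 90 — holds for all the 'Positive' cases and none of the 'Negative' cases.

Negative, Negative, Positive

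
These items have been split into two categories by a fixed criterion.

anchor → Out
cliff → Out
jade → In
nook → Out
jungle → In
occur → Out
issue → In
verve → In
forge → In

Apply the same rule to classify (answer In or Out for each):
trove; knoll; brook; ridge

In, Out, Out, In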